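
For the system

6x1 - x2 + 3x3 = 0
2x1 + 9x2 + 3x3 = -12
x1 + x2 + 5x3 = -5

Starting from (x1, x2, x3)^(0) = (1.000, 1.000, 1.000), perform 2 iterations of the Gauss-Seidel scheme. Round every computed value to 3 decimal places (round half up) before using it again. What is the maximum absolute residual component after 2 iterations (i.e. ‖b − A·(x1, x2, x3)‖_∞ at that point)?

0.953

Iteration 1:
  x1 = (0 - (-1)·1.000 - (3)·1.000) / (6) = -0.333
  x2 = (-12 - (2)·-0.333 - (3)·1.000) / (9) = -1.593
  x3 = (-5 - (1)·-0.333 - (1)·-1.593) / (5) = -0.615
Iteration 2:
  x1 = (0 - (-1)·-1.593 - (3)·-0.615) / (6) = 0.042
  x2 = (-12 - (2)·0.042 - (3)·-0.615) / (9) = -1.138
  x3 = (-5 - (1)·0.042 - (1)·-1.138) / (5) = -0.781
Residual b − A·x = (0.953, 0.501, 0.001); ∞-norm = 0.953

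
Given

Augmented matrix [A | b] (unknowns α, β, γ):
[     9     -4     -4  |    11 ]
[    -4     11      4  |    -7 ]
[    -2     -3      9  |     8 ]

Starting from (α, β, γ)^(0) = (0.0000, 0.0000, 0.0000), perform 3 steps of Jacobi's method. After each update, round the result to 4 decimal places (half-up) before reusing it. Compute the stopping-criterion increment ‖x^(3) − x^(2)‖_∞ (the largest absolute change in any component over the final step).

0.0804

Iteration 1:
  α = (11 - (-4)·0.0000 - (-4)·0.0000) / (9) = 1.2222
  β = (-7 - (-4)·0.0000 - (4)·0.0000) / (11) = -0.6364
  γ = (8 - (-2)·0.0000 - (-3)·0.0000) / (9) = 0.8889
Iteration 2:
  α = (11 - (-4)·-0.6364 - (-4)·0.8889) / (9) = 1.3344
  β = (-7 - (-4)·1.2222 - (4)·0.8889) / (11) = -0.5152
  γ = (8 - (-2)·1.2222 - (-3)·-0.6364) / (9) = 0.9484
Iteration 3:
  α = (11 - (-4)·-0.5152 - (-4)·0.9484) / (9) = 1.4148
  β = (-7 - (-4)·1.3344 - (4)·0.9484) / (11) = -0.4960
  γ = (8 - (-2)·1.3344 - (-3)·-0.5152) / (9) = 1.0137
Change: (0.0804, 0.0192, 0.0653) → max |·| = 0.0804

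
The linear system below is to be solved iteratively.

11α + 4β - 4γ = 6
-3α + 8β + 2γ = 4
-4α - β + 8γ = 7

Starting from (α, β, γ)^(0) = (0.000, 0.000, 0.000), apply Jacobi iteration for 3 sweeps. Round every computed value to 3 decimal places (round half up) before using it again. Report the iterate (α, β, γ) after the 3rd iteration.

Iteration 1:
  α = (6 - (4)·0.000 - (-4)·0.000) / (11) = 0.545
  β = (4 - (-3)·0.000 - (2)·0.000) / (8) = 0.500
  γ = (7 - (-4)·0.000 - (-1)·0.000) / (8) = 0.875
Iteration 2:
  α = (6 - (4)·0.500 - (-4)·0.875) / (11) = 0.682
  β = (4 - (-3)·0.545 - (2)·0.875) / (8) = 0.486
  γ = (7 - (-4)·0.545 - (-1)·0.500) / (8) = 1.210
Iteration 3:
  α = (6 - (4)·0.486 - (-4)·1.210) / (11) = 0.809
  β = (4 - (-3)·0.682 - (2)·1.210) / (8) = 0.453
  γ = (7 - (-4)·0.682 - (-1)·0.486) / (8) = 1.277

(0.809, 0.453, 1.277)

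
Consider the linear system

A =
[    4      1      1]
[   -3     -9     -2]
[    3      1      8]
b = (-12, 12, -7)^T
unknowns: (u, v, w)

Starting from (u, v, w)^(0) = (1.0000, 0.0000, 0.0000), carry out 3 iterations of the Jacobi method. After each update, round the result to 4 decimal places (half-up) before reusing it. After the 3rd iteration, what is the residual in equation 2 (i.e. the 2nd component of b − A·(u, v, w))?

-3.4389

Iteration 1:
  u = (-12 - (1)·0.0000 - (1)·0.0000) / (4) = -3.0000
  v = (12 - (-3)·1.0000 - (-2)·0.0000) / (-9) = -1.6667
  w = (-7 - (3)·1.0000 - (1)·0.0000) / (8) = -1.2500
Iteration 2:
  u = (-12 - (1)·-1.6667 - (1)·-1.2500) / (4) = -2.2708
  v = (12 - (-3)·-3.0000 - (-2)·-1.2500) / (-9) = -0.0556
  w = (-7 - (3)·-3.0000 - (1)·-1.6667) / (8) = 0.4583
Iteration 3:
  u = (-12 - (1)·-0.0556 - (1)·0.4583) / (4) = -3.1007
  v = (12 - (-3)·-2.2708 - (-2)·0.4583) / (-9) = -0.6782
  w = (-7 - (3)·-2.2708 - (1)·-0.0556) / (8) = -0.0165
Residual b − A·x = (1.0975, -3.4389, 3.1123)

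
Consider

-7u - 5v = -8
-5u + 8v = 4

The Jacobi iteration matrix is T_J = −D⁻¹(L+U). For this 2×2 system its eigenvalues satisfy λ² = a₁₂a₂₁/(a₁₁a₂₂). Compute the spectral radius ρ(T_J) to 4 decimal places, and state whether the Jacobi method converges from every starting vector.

a₁₂a₂₁/(a₁₁a₂₂) = (-5)·(-5) / ((-7)·(8)) = -0.446429
ρ = √|-0.446429| = √0.446429 = 0.6682
ρ < 1, so Jacobi converges

0.6682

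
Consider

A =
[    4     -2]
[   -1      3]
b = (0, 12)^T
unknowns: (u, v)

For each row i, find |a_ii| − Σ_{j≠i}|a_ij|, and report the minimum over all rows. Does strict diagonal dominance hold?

2

row 1: |4| − (2) = 2
row 2: |3| − (1) = 2
minimum over rows = 2 → strictly diagonally dominant (convergence guaranteed)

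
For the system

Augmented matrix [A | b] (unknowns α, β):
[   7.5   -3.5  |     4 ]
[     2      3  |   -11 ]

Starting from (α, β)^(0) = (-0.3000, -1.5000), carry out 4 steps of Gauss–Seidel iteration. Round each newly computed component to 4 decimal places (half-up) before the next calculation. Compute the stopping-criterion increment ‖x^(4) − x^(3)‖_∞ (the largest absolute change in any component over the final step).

0.0928

Iteration 1:
  α = (4 - (-3.5)·-1.5000) / (7.5) = -0.1667
  β = (-11 - (2)·-0.1667) / (3) = -3.5555
Iteration 2:
  α = (4 - (-3.5)·-3.5555) / (7.5) = -1.1259
  β = (-11 - (2)·-1.1259) / (3) = -2.9161
Iteration 3:
  α = (4 - (-3.5)·-2.9161) / (7.5) = -0.8275
  β = (-11 - (2)·-0.8275) / (3) = -3.1150
Iteration 4:
  α = (4 - (-3.5)·-3.1150) / (7.5) = -0.9203
  β = (-11 - (2)·-0.9203) / (3) = -3.0531
Change: (-0.0928, 0.0619) → max |·| = 0.0928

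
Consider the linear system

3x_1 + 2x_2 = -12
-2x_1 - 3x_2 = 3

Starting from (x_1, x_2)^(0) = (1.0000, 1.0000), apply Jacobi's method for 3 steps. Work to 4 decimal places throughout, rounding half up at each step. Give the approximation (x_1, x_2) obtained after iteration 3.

Iteration 1:
  x_1 = (-12 - (2)·1.0000) / (3) = -4.6667
  x_2 = (3 - (-2)·1.0000) / (-3) = -1.6667
Iteration 2:
  x_1 = (-12 - (2)·-1.6667) / (3) = -2.8889
  x_2 = (3 - (-2)·-4.6667) / (-3) = 2.1111
Iteration 3:
  x_1 = (-12 - (2)·2.1111) / (3) = -5.4074
  x_2 = (3 - (-2)·-2.8889) / (-3) = 0.9259

(-5.4074, 0.9259)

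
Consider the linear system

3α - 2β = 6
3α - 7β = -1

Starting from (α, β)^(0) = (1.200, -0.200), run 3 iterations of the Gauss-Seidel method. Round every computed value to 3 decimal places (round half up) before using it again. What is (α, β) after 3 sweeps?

Iteration 1:
  α = (6 - (-2)·-0.200) / (3) = 1.867
  β = (-1 - (3)·1.867) / (-7) = 0.943
Iteration 2:
  α = (6 - (-2)·0.943) / (3) = 2.629
  β = (-1 - (3)·2.629) / (-7) = 1.270
Iteration 3:
  α = (6 - (-2)·1.270) / (3) = 2.847
  β = (-1 - (3)·2.847) / (-7) = 1.363

(2.847, 1.363)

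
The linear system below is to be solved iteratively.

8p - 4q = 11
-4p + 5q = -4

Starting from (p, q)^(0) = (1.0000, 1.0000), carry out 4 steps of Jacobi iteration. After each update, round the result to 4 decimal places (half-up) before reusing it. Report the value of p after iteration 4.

1.5250

Iteration 1:
  p = (11 - (-4)·1.0000) / (8) = 1.8750
  q = (-4 - (-4)·1.0000) / (5) = 0.0000
Iteration 2:
  p = (11 - (-4)·0.0000) / (8) = 1.3750
  q = (-4 - (-4)·1.8750) / (5) = 0.7000
Iteration 3:
  p = (11 - (-4)·0.7000) / (8) = 1.7250
  q = (-4 - (-4)·1.3750) / (5) = 0.3000
Iteration 4:
  p = (11 - (-4)·0.3000) / (8) = 1.5250
  q = (-4 - (-4)·1.7250) / (5) = 0.5800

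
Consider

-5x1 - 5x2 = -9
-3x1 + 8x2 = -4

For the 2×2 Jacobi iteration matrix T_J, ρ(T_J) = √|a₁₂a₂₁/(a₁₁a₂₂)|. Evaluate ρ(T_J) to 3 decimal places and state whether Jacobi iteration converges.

a₁₂a₂₁/(a₁₁a₂₂) = (-5)·(-3) / ((-5)·(8)) = -0.375000
ρ = √|-0.375000| = √0.375000 = 0.612
ρ < 1, so Jacobi converges

0.612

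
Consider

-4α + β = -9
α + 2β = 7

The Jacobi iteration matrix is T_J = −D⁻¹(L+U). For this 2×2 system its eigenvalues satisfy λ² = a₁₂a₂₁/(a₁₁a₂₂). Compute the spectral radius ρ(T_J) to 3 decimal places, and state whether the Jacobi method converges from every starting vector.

a₁₂a₂₁/(a₁₁a₂₂) = (1)·(1) / ((-4)·(2)) = -0.125000
ρ = √|-0.125000| = √0.125000 = 0.354
ρ < 1, so Jacobi converges

0.354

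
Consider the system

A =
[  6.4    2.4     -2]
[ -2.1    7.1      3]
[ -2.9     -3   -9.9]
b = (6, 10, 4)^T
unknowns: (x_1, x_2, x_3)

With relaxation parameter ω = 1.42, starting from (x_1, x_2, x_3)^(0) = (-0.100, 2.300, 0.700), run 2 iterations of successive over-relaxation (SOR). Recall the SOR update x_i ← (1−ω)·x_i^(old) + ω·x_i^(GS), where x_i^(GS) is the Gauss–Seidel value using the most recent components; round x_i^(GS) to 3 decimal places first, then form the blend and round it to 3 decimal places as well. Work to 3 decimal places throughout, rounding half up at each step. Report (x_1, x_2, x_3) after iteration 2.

(0.086, 2.541, -1.112)

Iteration 1:
  x_1: GS value = (6 - (2.4)·2.300 - (-2)·0.700) / (6.4) = 0.294;  x_1 ← (1−ω)·-0.100 + ω·0.294 = 0.459
  x_2: GS value = (10 - (-2.1)·0.459 - (3)·0.700) / (7.1) = 1.248;  x_2 ← (1−ω)·2.300 + ω·1.248 = 0.806
  x_3: GS value = (4 - (-2.9)·0.459 - (-3)·0.806) / (-9.9) = -0.783;  x_3 ← (1−ω)·0.700 + ω·-0.783 = -1.406
Iteration 2:
  x_1: GS value = (6 - (2.4)·0.806 - (-2)·-1.406) / (6.4) = 0.196;  x_1 ← (1−ω)·0.459 + ω·0.196 = 0.086
  x_2: GS value = (10 - (-2.1)·0.086 - (3)·-1.406) / (7.1) = 2.028;  x_2 ← (1−ω)·0.806 + ω·2.028 = 2.541
  x_3: GS value = (4 - (-2.9)·0.086 - (-3)·2.541) / (-9.9) = -1.199;  x_3 ← (1−ω)·-1.406 + ω·-1.199 = -1.112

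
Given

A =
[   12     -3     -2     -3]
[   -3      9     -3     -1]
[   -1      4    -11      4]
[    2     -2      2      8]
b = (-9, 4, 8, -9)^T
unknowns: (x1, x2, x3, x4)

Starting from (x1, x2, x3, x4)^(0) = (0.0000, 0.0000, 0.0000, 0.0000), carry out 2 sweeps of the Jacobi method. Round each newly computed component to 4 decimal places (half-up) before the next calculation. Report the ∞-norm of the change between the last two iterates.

0.6174

Iteration 1:
  x1 = (-9 - (-3)·0.0000 - (-2)·0.0000 - (-3)·0.0000) / (12) = -0.7500
  x2 = (4 - (-3)·0.0000 - (-3)·0.0000 - (-1)·0.0000) / (9) = 0.4444
  x3 = (8 - (-1)·0.0000 - (4)·0.0000 - (4)·0.0000) / (-11) = -0.7273
  x4 = (-9 - (2)·0.0000 - (-2)·0.0000 - (2)·0.0000) / (8) = -1.1250
Iteration 2:
  x1 = (-9 - (-3)·0.4444 - (-2)·-0.7273 - (-3)·-1.1250) / (12) = -1.0414
  x2 = (4 - (-3)·-0.7500 - (-3)·-0.7273 - (-1)·-1.1250) / (9) = -0.1730
  x3 = (8 - (-1)·-0.7500 - (4)·0.4444 - (4)·-1.1250) / (-11) = -0.9066
  x4 = (-9 - (2)·-0.7500 - (-2)·0.4444 - (2)·-0.7273) / (8) = -0.6446
Change: (-0.2914, -0.6174, -0.1793, 0.4804) → max |·| = 0.6174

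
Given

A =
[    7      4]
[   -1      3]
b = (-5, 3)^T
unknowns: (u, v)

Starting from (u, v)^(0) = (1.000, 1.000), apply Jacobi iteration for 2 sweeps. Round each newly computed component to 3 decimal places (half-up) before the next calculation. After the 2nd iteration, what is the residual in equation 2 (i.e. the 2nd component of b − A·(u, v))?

Iteration 1:
  u = (-5 - (4)·1.000) / (7) = -1.286
  v = (3 - (-1)·1.000) / (3) = 1.333
Iteration 2:
  u = (-5 - (4)·1.333) / (7) = -1.476
  v = (3 - (-1)·-1.286) / (3) = 0.571
Residual b − A·x = (3.048, -0.189)

-0.189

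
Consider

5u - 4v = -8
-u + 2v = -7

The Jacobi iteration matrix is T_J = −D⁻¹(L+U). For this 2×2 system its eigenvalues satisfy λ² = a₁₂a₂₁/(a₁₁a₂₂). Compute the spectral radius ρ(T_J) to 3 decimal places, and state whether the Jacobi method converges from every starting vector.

0.632

a₁₂a₂₁/(a₁₁a₂₂) = (-4)·(-1) / ((5)·(2)) = 0.400000
ρ = √|0.400000| = √0.400000 = 0.632
ρ < 1, so Jacobi converges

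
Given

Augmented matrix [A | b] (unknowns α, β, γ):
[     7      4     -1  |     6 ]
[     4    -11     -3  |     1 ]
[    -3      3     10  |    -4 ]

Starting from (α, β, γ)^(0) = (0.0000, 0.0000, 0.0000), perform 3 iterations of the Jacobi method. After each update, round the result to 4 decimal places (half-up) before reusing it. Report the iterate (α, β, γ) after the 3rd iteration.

Iteration 1:
  α = (6 - (4)·0.0000 - (-1)·0.0000) / (7) = 0.8571
  β = (1 - (4)·0.0000 - (-3)·0.0000) / (-11) = -0.0909
  γ = (-4 - (-3)·0.0000 - (3)·0.0000) / (10) = -0.4000
Iteration 2:
  α = (6 - (4)·-0.0909 - (-1)·-0.4000) / (7) = 0.8519
  β = (1 - (4)·0.8571 - (-3)·-0.4000) / (-11) = 0.3299
  γ = (-4 - (-3)·0.8571 - (3)·-0.0909) / (10) = -0.1156
Iteration 3:
  α = (6 - (4)·0.3299 - (-1)·-0.1156) / (7) = 0.6521
  β = (1 - (4)·0.8519 - (-3)·-0.1156) / (-11) = 0.2504
  γ = (-4 - (-3)·0.8519 - (3)·0.3299) / (10) = -0.2434

(0.6521, 0.2504, -0.2434)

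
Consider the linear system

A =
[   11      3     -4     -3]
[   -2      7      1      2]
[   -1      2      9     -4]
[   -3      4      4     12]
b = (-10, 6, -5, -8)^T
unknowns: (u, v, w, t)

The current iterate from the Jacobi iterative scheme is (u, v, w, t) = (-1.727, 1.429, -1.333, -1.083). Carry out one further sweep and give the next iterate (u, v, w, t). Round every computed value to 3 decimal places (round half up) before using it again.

One sweep:
  u = (-10 - (3)·1.429 - (-4)·-1.333 - (-3)·-1.083) / (11) = -2.079
  v = (6 - (-2)·-1.727 - (1)·-1.333 - (2)·-1.083) / (7) = 0.864
  w = (-5 - (-1)·-1.727 - (2)·1.429 - (-4)·-1.083) / (9) = -1.546
  t = (-8 - (-3)·-1.727 - (4)·1.429 - (4)·-1.333) / (12) = -1.130

(-2.079, 0.864, -1.546, -1.130)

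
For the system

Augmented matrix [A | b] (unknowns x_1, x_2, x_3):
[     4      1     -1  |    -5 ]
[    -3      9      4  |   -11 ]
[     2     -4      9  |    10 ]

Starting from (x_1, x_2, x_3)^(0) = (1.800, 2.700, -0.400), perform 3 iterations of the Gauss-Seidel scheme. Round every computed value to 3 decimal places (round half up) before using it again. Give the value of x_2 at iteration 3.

Iteration 1:
  x_1 = (-5 - (1)·2.700 - (-1)·-0.400) / (4) = -2.025
  x_2 = (-11 - (-3)·-2.025 - (4)·-0.400) / (9) = -1.719
  x_3 = (10 - (2)·-2.025 - (-4)·-1.719) / (9) = 0.797
Iteration 2:
  x_1 = (-5 - (1)·-1.719 - (-1)·0.797) / (4) = -0.621
  x_2 = (-11 - (-3)·-0.621 - (4)·0.797) / (9) = -1.783
  x_3 = (10 - (2)·-0.621 - (-4)·-1.783) / (9) = 0.457
Iteration 3:
  x_1 = (-5 - (1)·-1.783 - (-1)·0.457) / (4) = -0.690
  x_2 = (-11 - (-3)·-0.690 - (4)·0.457) / (9) = -1.655
  x_3 = (10 - (2)·-0.690 - (-4)·-1.655) / (9) = 0.529

-1.655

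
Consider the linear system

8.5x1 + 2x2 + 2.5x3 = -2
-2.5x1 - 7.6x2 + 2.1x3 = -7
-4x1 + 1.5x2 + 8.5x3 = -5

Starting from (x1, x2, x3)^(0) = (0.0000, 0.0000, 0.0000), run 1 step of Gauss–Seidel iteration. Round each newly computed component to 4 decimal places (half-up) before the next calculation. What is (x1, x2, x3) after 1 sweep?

Iteration 1:
  x1 = (-2 - (2)·0.0000 - (2.5)·0.0000) / (8.5) = -0.2353
  x2 = (-7 - (-2.5)·-0.2353 - (2.1)·0.0000) / (-7.6) = 0.9985
  x3 = (-5 - (-4)·-0.2353 - (1.5)·0.9985) / (8.5) = -0.8752

(-0.2353, 0.9985, -0.8752)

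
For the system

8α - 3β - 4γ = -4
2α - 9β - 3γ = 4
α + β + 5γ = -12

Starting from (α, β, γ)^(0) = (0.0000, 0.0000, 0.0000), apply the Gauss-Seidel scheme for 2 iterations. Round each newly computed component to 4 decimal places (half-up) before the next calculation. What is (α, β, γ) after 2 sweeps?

(-1.8028, -0.1154, -2.0164)

Iteration 1:
  α = (-4 - (-3)·0.0000 - (-4)·0.0000) / (8) = -0.5000
  β = (4 - (2)·-0.5000 - (-3)·0.0000) / (-9) = -0.5556
  γ = (-12 - (1)·-0.5000 - (1)·-0.5556) / (5) = -2.1889
Iteration 2:
  α = (-4 - (-3)·-0.5556 - (-4)·-2.1889) / (8) = -1.8028
  β = (4 - (2)·-1.8028 - (-3)·-2.1889) / (-9) = -0.1154
  γ = (-12 - (1)·-1.8028 - (1)·-0.1154) / (5) = -2.0164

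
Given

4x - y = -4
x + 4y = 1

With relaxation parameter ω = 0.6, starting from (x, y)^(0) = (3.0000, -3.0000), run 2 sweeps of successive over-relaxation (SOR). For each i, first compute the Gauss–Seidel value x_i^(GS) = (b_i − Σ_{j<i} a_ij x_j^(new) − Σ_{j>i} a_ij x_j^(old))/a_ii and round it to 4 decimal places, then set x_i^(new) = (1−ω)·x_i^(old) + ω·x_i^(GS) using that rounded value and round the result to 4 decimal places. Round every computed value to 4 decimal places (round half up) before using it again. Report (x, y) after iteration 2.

(-0.7009, -0.1739)

Iteration 1:
  x: GS value = (-4 - (-1)·-3.0000) / (4) = -1.7500;  x ← (1−ω)·3.0000 + ω·-1.7500 = 0.1500
  y: GS value = (1 - (1)·0.1500) / (4) = 0.2125;  y ← (1−ω)·-3.0000 + ω·0.2125 = -1.0725
Iteration 2:
  x: GS value = (-4 - (-1)·-1.0725) / (4) = -1.2681;  x ← (1−ω)·0.1500 + ω·-1.2681 = -0.7009
  y: GS value = (1 - (1)·-0.7009) / (4) = 0.4252;  y ← (1−ω)·-1.0725 + ω·0.4252 = -0.1739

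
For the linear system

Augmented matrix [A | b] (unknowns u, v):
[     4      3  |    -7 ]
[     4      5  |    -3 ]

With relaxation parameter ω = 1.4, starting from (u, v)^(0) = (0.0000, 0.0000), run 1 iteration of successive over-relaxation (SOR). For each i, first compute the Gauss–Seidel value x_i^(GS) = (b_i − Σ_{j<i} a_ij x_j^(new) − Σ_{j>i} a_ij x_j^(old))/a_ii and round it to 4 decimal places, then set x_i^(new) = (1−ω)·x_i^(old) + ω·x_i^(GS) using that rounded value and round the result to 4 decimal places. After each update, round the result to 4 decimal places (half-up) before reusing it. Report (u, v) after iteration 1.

Iteration 1:
  u: GS value = (-7 - (3)·0.0000) / (4) = -1.7500;  u ← (1−ω)·0.0000 + ω·-1.7500 = -2.4500
  v: GS value = (-3 - (4)·-2.4500) / (5) = 1.3600;  v ← (1−ω)·0.0000 + ω·1.3600 = 1.9040

(-2.4500, 1.9040)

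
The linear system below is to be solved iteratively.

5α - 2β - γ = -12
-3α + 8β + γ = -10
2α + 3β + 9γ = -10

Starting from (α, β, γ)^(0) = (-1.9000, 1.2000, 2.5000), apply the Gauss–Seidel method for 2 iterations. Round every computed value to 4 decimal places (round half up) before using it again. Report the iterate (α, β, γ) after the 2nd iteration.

(-3.2574, -2.4594, 0.4326)

Iteration 1:
  α = (-12 - (-2)·1.2000 - (-1)·2.5000) / (5) = -1.4200
  β = (-10 - (-3)·-1.4200 - (1)·2.5000) / (8) = -2.0950
  γ = (-10 - (2)·-1.4200 - (3)·-2.0950) / (9) = -0.0972
Iteration 2:
  α = (-12 - (-2)·-2.0950 - (-1)·-0.0972) / (5) = -3.2574
  β = (-10 - (-3)·-3.2574 - (1)·-0.0972) / (8) = -2.4594
  γ = (-10 - (2)·-3.2574 - (3)·-2.4594) / (9) = 0.4326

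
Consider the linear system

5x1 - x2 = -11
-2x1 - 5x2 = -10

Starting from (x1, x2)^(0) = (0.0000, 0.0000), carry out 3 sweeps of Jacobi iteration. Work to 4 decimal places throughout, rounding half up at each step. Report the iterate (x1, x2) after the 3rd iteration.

(-1.6240, 2.7200)

Iteration 1:
  x1 = (-11 - (-1)·0.0000) / (5) = -2.2000
  x2 = (-10 - (-2)·0.0000) / (-5) = 2.0000
Iteration 2:
  x1 = (-11 - (-1)·2.0000) / (5) = -1.8000
  x2 = (-10 - (-2)·-2.2000) / (-5) = 2.8800
Iteration 3:
  x1 = (-11 - (-1)·2.8800) / (5) = -1.6240
  x2 = (-10 - (-2)·-1.8000) / (-5) = 2.7200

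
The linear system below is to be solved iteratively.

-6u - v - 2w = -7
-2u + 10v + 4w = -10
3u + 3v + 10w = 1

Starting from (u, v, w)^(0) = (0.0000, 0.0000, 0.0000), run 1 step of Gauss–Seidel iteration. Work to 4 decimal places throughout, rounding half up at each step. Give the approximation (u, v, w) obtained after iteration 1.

(1.1667, -0.7667, -0.0200)

Iteration 1:
  u = (-7 - (-1)·0.0000 - (-2)·0.0000) / (-6) = 1.1667
  v = (-10 - (-2)·1.1667 - (4)·0.0000) / (10) = -0.7667
  w = (1 - (3)·1.1667 - (3)·-0.7667) / (10) = -0.0200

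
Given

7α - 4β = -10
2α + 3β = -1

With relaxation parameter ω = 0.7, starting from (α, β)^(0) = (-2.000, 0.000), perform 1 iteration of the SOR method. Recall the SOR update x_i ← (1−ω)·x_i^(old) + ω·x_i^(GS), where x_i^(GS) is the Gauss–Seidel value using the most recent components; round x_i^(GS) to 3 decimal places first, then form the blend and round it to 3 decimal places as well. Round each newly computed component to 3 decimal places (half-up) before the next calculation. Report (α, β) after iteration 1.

Iteration 1:
  α: GS value = (-10 - (-4)·0.000) / (7) = -1.429;  α ← (1−ω)·-2.000 + ω·-1.429 = -1.600
  β: GS value = (-1 - (2)·-1.600) / (3) = 0.733;  β ← (1−ω)·0.000 + ω·0.733 = 0.513

(-1.600, 0.513)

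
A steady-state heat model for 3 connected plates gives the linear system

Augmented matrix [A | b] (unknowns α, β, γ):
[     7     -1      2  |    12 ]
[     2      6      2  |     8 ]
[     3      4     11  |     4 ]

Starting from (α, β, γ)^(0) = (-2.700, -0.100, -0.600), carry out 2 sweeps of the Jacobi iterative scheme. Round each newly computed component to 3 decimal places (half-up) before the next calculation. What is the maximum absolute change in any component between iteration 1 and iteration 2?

Iteration 1:
  α = (12 - (-1)·-0.100 - (2)·-0.600) / (7) = 1.871
  β = (8 - (2)·-2.700 - (2)·-0.600) / (6) = 2.433
  γ = (4 - (3)·-2.700 - (4)·-0.100) / (11) = 1.136
Iteration 2:
  α = (12 - (-1)·2.433 - (2)·1.136) / (7) = 1.737
  β = (8 - (2)·1.871 - (2)·1.136) / (6) = 0.331
  γ = (4 - (3)·1.871 - (4)·2.433) / (11) = -1.031
Change: (-0.134, -2.102, -2.167) → max |·| = 2.167

2.167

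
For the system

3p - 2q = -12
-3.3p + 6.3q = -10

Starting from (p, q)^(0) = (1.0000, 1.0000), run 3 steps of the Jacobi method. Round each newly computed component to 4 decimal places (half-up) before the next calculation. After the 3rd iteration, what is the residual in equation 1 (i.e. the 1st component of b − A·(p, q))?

Iteration 1:
  p = (-12 - (-2)·1.0000) / (3) = -3.3333
  q = (-10 - (-3.3)·1.0000) / (6.3) = -1.0635
Iteration 2:
  p = (-12 - (-2)·-1.0635) / (3) = -4.7090
  q = (-10 - (-3.3)·-3.3333) / (6.3) = -3.3333
Iteration 3:
  p = (-12 - (-2)·-3.3333) / (3) = -6.2222
  q = (-10 - (-3.3)·-4.7090) / (6.3) = -4.0539
Residual b − A·x = (-1.4412, -4.9937)

-1.4412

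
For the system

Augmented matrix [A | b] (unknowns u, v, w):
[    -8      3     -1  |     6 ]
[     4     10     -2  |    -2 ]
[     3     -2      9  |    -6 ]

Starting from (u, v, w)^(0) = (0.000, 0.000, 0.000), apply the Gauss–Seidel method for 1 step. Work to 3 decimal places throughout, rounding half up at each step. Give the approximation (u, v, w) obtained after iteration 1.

Iteration 1:
  u = (6 - (3)·0.000 - (-1)·0.000) / (-8) = -0.750
  v = (-2 - (4)·-0.750 - (-2)·0.000) / (10) = 0.100
  w = (-6 - (3)·-0.750 - (-2)·0.100) / (9) = -0.394

(-0.750, 0.100, -0.394)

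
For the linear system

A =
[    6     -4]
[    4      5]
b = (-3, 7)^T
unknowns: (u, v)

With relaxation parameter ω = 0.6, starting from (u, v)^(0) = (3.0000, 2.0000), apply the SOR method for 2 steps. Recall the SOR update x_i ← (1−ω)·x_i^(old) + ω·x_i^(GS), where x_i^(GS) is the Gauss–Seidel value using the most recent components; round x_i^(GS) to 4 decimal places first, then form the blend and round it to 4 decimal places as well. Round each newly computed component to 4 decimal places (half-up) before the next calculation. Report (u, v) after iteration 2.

(0.7096, 0.8290)

Iteration 1:
  u: GS value = (-3 - (-4)·2.0000) / (6) = 0.8333;  u ← (1−ω)·3.0000 + ω·0.8333 = 1.7000
  v: GS value = (7 - (4)·1.7000) / (5) = 0.0400;  v ← (1−ω)·2.0000 + ω·0.0400 = 0.8240
Iteration 2:
  u: GS value = (-3 - (-4)·0.8240) / (6) = 0.0493;  u ← (1−ω)·1.7000 + ω·0.0493 = 0.7096
  v: GS value = (7 - (4)·0.7096) / (5) = 0.8323;  v ← (1−ω)·0.8240 + ω·0.8323 = 0.8290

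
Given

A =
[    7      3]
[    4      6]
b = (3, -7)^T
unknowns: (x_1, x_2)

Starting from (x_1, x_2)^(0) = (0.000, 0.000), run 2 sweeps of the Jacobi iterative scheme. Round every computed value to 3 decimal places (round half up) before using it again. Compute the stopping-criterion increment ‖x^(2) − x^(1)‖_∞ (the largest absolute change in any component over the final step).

Iteration 1:
  x_1 = (3 - (3)·0.000) / (7) = 0.429
  x_2 = (-7 - (4)·0.000) / (6) = -1.167
Iteration 2:
  x_1 = (3 - (3)·-1.167) / (7) = 0.929
  x_2 = (-7 - (4)·0.429) / (6) = -1.453
Change: (0.500, -0.286) → max |·| = 0.500

0.500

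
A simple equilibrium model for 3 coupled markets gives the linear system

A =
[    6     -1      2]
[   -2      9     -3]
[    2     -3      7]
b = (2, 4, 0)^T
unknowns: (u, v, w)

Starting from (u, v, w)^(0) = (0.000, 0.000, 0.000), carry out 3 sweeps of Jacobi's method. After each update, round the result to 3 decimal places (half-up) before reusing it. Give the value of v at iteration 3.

0.567

Iteration 1:
  u = (2 - (-1)·0.000 - (2)·0.000) / (6) = 0.333
  v = (4 - (-2)·0.000 - (-3)·0.000) / (9) = 0.444
  w = (0 - (2)·0.000 - (-3)·0.000) / (7) = 0.000
Iteration 2:
  u = (2 - (-1)·0.444 - (2)·0.000) / (6) = 0.407
  v = (4 - (-2)·0.333 - (-3)·0.000) / (9) = 0.518
  w = (0 - (2)·0.333 - (-3)·0.444) / (7) = 0.095
Iteration 3:
  u = (2 - (-1)·0.518 - (2)·0.095) / (6) = 0.388
  v = (4 - (-2)·0.407 - (-3)·0.095) / (9) = 0.567
  w = (0 - (2)·0.407 - (-3)·0.518) / (7) = 0.106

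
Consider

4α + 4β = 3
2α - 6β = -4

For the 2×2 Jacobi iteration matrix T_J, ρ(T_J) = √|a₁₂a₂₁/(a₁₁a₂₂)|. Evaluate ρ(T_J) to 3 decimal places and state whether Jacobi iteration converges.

a₁₂a₂₁/(a₁₁a₂₂) = (4)·(2) / ((4)·(-6)) = -0.333333
ρ = √|-0.333333| = √0.333333 = 0.577
ρ < 1, so Jacobi converges

0.577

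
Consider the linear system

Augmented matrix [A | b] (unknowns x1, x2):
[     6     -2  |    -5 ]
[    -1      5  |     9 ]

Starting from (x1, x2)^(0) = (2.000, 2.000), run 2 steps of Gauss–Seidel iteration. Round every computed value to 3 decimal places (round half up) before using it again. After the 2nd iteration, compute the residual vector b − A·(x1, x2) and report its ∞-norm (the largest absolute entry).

0.034

Iteration 1:
  x1 = (-5 - (-2)·2.000) / (6) = -0.167
  x2 = (9 - (-1)·-0.167) / (5) = 1.767
Iteration 2:
  x1 = (-5 - (-2)·1.767) / (6) = -0.244
  x2 = (9 - (-1)·-0.244) / (5) = 1.751
Residual b − A·x = (-0.034, 0.001); ∞-norm = 0.034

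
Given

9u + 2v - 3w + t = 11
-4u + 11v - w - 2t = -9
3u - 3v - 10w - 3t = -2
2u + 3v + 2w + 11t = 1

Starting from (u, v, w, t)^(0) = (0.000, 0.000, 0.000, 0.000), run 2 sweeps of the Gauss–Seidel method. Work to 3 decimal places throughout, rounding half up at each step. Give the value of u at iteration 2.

1.549

Iteration 1:
  u = (11 - (2)·0.000 - (-3)·0.000 - (1)·0.000) / (9) = 1.222
  v = (-9 - (-4)·1.222 - (-1)·0.000 - (-2)·0.000) / (11) = -0.374
  w = (-2 - (3)·1.222 - (-3)·-0.374 - (-3)·0.000) / (-10) = 0.679
  t = (1 - (2)·1.222 - (3)·-0.374 - (2)·0.679) / (11) = -0.153
Iteration 2:
  u = (11 - (2)·-0.374 - (-3)·0.679 - (1)·-0.153) / (9) = 1.549
  v = (-9 - (-4)·1.549 - (-1)·0.679 - (-2)·-0.153) / (11) = -0.221
  w = (-2 - (3)·1.549 - (-3)·-0.221 - (-3)·-0.153) / (-10) = 0.777
  t = (1 - (2)·1.549 - (3)·-0.221 - (2)·0.777) / (11) = -0.272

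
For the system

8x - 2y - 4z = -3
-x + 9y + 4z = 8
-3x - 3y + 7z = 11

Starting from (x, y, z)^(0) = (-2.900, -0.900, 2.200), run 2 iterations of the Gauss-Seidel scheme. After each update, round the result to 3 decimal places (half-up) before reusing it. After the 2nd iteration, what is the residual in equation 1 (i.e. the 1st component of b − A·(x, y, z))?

0.706

Iteration 1:
  x = (-3 - (-2)·-0.900 - (-4)·2.200) / (8) = 0.500
  y = (8 - (-1)·0.500 - (4)·2.200) / (9) = -0.033
  z = (11 - (-3)·0.500 - (-3)·-0.033) / (7) = 1.772
Iteration 2:
  x = (-3 - (-2)·-0.033 - (-4)·1.772) / (8) = 0.503
  y = (8 - (-1)·0.503 - (4)·1.772) / (9) = 0.157
  z = (11 - (-3)·0.503 - (-3)·0.157) / (7) = 1.854
Residual b − A·x = (0.706, -0.326, 0.002)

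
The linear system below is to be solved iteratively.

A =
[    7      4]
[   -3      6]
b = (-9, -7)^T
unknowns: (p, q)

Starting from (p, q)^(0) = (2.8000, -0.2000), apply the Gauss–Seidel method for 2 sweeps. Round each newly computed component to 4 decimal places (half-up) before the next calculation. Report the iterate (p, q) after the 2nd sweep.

(-0.2843, -1.3088)

Iteration 1:
  p = (-9 - (4)·-0.2000) / (7) = -1.1714
  q = (-7 - (-3)·-1.1714) / (6) = -1.7524
Iteration 2:
  p = (-9 - (4)·-1.7524) / (7) = -0.2843
  q = (-7 - (-3)·-0.2843) / (6) = -1.3088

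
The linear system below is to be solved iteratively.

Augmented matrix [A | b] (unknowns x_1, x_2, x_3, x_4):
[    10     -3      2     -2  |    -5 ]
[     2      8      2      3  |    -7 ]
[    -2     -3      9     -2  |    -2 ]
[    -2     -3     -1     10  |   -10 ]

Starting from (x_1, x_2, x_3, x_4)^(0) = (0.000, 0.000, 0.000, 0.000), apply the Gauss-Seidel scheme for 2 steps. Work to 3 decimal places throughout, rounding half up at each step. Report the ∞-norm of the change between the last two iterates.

Iteration 1:
  x_1 = (-5 - (-3)·0.000 - (2)·0.000 - (-2)·0.000) / (10) = -0.500
  x_2 = (-7 - (2)·-0.500 - (2)·0.000 - (3)·0.000) / (8) = -0.750
  x_3 = (-2 - (-2)·-0.500 - (-3)·-0.750 - (-2)·0.000) / (9) = -0.583
  x_4 = (-10 - (-2)·-0.500 - (-3)·-0.750 - (-1)·-0.583) / (10) = -1.383
Iteration 2:
  x_1 = (-5 - (-3)·-0.750 - (2)·-0.583 - (-2)·-1.383) / (10) = -0.885
  x_2 = (-7 - (2)·-0.885 - (2)·-0.583 - (3)·-1.383) / (8) = 0.011
  x_3 = (-2 - (-2)·-0.885 - (-3)·0.011 - (-2)·-1.383) / (9) = -0.723
  x_4 = (-10 - (-2)·-0.885 - (-3)·0.011 - (-1)·-0.723) / (10) = -1.246
Change: (-0.385, 0.761, -0.140, 0.137) → max |·| = 0.761

0.761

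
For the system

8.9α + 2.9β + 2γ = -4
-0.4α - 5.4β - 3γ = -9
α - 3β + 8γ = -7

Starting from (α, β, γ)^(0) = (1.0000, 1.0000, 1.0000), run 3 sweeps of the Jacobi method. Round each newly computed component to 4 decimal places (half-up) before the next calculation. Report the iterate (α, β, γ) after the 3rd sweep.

(-1.0487, 1.9152, -0.0111)

Iteration 1:
  α = (-4 - (2.9)·1.0000 - (2)·1.0000) / (8.9) = -1.0000
  β = (-9 - (-0.4)·1.0000 - (-3)·1.0000) / (-5.4) = 1.0370
  γ = (-7 - (1)·1.0000 - (-3)·1.0000) / (8) = -0.6250
Iteration 2:
  α = (-4 - (2.9)·1.0370 - (2)·-0.6250) / (8.9) = -0.6469
  β = (-9 - (-0.4)·-1.0000 - (-3)·-0.6250) / (-5.4) = 2.0880
  γ = (-7 - (1)·-1.0000 - (-3)·1.0370) / (8) = -0.3611
Iteration 3:
  α = (-4 - (2.9)·2.0880 - (2)·-0.3611) / (8.9) = -1.0487
  β = (-9 - (-0.4)·-0.6469 - (-3)·-0.3611) / (-5.4) = 1.9152
  γ = (-7 - (1)·-0.6469 - (-3)·2.0880) / (8) = -0.0111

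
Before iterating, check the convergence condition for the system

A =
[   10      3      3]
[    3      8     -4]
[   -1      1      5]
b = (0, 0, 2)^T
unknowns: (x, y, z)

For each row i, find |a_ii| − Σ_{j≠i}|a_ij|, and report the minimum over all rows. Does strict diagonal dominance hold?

1

row 1: |10| − (3+3) = 4
row 2: |8| − (3+4) = 1
row 3: |5| − (1+1) = 3
minimum over rows = 1 → strictly diagonally dominant (convergence guaranteed)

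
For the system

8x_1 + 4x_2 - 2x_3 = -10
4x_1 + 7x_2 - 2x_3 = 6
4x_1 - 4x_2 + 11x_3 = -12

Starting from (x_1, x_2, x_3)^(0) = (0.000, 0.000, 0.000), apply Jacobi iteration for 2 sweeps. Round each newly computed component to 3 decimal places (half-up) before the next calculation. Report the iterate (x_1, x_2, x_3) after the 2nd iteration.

Iteration 1:
  x_1 = (-10 - (4)·0.000 - (-2)·0.000) / (8) = -1.250
  x_2 = (6 - (4)·0.000 - (-2)·0.000) / (7) = 0.857
  x_3 = (-12 - (4)·0.000 - (-4)·0.000) / (11) = -1.091
Iteration 2:
  x_1 = (-10 - (4)·0.857 - (-2)·-1.091) / (8) = -1.951
  x_2 = (6 - (4)·-1.250 - (-2)·-1.091) / (7) = 1.260
  x_3 = (-12 - (4)·-1.250 - (-4)·0.857) / (11) = -0.325

(-1.951, 1.260, -0.325)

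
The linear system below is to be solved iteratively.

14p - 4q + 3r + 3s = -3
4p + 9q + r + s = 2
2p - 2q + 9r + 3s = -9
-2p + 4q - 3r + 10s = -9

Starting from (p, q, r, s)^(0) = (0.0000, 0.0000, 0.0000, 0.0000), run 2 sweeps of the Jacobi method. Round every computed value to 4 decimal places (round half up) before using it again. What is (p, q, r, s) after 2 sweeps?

Iteration 1:
  p = (-3 - (-4)·0.0000 - (3)·0.0000 - (3)·0.0000) / (14) = -0.2143
  q = (2 - (4)·0.0000 - (1)·0.0000 - (1)·0.0000) / (9) = 0.2222
  r = (-9 - (2)·0.0000 - (-2)·0.0000 - (3)·0.0000) / (9) = -1.0000
  s = (-9 - (-2)·0.0000 - (4)·0.0000 - (-3)·0.0000) / (10) = -0.9000
Iteration 2:
  p = (-3 - (-4)·0.2222 - (3)·-1.0000 - (3)·-0.9000) / (14) = 0.2563
  q = (2 - (4)·-0.2143 - (1)·-1.0000 - (1)·-0.9000) / (9) = 0.5286
  r = (-9 - (2)·-0.2143 - (-2)·0.2222 - (3)·-0.9000) / (9) = -0.6030
  s = (-9 - (-2)·-0.2143 - (4)·0.2222 - (-3)·-1.0000) / (10) = -1.3317

(0.2563, 0.5286, -0.6030, -1.3317)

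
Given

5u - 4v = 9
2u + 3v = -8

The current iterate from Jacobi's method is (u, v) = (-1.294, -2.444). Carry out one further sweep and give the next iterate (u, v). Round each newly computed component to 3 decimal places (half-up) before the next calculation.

One sweep:
  u = (9 - (-4)·-2.444) / (5) = -0.155
  v = (-8 - (2)·-1.294) / (3) = -1.804

(-0.155, -1.804)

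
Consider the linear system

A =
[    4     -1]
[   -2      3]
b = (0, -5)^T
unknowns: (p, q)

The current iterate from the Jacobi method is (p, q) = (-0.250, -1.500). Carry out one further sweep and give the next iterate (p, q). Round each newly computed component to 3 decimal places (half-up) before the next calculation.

(-0.375, -1.833)

One sweep:
  p = (0 - (-1)·-1.500) / (4) = -0.375
  q = (-5 - (-2)·-0.250) / (3) = -1.833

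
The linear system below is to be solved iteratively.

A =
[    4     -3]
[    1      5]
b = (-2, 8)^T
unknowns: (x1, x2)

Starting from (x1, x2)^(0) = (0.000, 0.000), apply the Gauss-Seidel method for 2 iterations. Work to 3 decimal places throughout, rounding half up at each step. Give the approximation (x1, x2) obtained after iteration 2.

(0.775, 1.445)

Iteration 1:
  x1 = (-2 - (-3)·0.000) / (4) = -0.500
  x2 = (8 - (1)·-0.500) / (5) = 1.700
Iteration 2:
  x1 = (-2 - (-3)·1.700) / (4) = 0.775
  x2 = (8 - (1)·0.775) / (5) = 1.445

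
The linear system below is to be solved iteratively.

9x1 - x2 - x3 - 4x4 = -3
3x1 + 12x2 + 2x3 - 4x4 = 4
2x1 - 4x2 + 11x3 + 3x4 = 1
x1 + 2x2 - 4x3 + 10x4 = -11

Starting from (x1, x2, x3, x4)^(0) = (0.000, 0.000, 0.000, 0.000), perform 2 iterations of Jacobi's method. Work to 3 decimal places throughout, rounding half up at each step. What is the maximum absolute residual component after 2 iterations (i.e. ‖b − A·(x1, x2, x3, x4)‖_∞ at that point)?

Iteration 1:
  x1 = (-3 - (-1)·0.000 - (-1)·0.000 - (-4)·0.000) / (9) = -0.333
  x2 = (4 - (3)·0.000 - (2)·0.000 - (-4)·0.000) / (12) = 0.333
  x3 = (1 - (2)·0.000 - (-4)·0.000 - (3)·0.000) / (11) = 0.091
  x4 = (-11 - (1)·0.000 - (2)·0.000 - (-4)·0.000) / (10) = -1.100
Iteration 2:
  x1 = (-3 - (-1)·0.333 - (-1)·0.091 - (-4)·-1.100) / (9) = -0.775
  x2 = (4 - (3)·-0.333 - (2)·0.091 - (-4)·-1.100) / (12) = 0.035
  x3 = (1 - (2)·-0.333 - (-4)·0.333 - (3)·-1.100) / (11) = 0.573
  x4 = (-11 - (1)·-0.333 - (2)·0.333 - (-4)·0.091) / (10) = -1.097
Residual b − A·x = (0.195, 0.371, -0.322, 2.967); ∞-norm = 2.967

2.967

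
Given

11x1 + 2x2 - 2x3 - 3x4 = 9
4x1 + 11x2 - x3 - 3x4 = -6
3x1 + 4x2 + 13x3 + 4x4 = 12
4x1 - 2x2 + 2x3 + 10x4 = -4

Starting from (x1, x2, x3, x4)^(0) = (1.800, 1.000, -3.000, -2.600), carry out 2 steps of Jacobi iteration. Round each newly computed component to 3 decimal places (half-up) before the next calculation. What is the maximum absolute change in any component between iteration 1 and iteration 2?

Iteration 1:
  x1 = (9 - (2)·1.000 - (-2)·-3.000 - (-3)·-2.600) / (11) = -0.618
  x2 = (-6 - (4)·1.800 - (-1)·-3.000 - (-3)·-2.600) / (11) = -2.182
  x3 = (12 - (3)·1.800 - (4)·1.000 - (4)·-2.600) / (13) = 1.000
  x4 = (-4 - (4)·1.800 - (-2)·1.000 - (2)·-3.000) / (10) = -0.320
Iteration 2:
  x1 = (9 - (2)·-2.182 - (-2)·1.000 - (-3)·-0.320) / (11) = 1.309
  x2 = (-6 - (4)·-0.618 - (-1)·1.000 - (-3)·-0.320) / (11) = -0.317
  x3 = (12 - (3)·-0.618 - (4)·-2.182 - (4)·-0.320) / (13) = 1.836
  x4 = (-4 - (4)·-0.618 - (-2)·-2.182 - (2)·1.000) / (10) = -0.789
Change: (1.927, 1.865, 0.836, -0.469) → max |·| = 1.927

1.927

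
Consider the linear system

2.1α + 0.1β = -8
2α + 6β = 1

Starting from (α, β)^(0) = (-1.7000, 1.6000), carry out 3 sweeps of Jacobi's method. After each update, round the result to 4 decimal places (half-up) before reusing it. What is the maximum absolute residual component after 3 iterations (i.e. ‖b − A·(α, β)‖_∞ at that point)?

0.0696

Iteration 1:
  α = (-8 - (0.1)·1.6000) / (2.1) = -3.8857
  β = (1 - (2)·-1.7000) / (6) = 0.7333
Iteration 2:
  α = (-8 - (0.1)·0.7333) / (2.1) = -3.8444
  β = (1 - (2)·-3.8857) / (6) = 1.4619
Iteration 3:
  α = (-8 - (0.1)·1.4619) / (2.1) = -3.8791
  β = (1 - (2)·-3.8444) / (6) = 1.4481
Residual b − A·x = (0.0013, 0.0696); ∞-norm = 0.0696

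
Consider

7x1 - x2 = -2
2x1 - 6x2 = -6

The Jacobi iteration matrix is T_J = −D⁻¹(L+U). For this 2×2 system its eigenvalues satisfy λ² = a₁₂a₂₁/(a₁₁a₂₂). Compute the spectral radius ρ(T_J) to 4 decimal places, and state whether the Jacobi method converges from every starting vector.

a₁₂a₂₁/(a₁₁a₂₂) = (-1)·(2) / ((7)·(-6)) = 0.047619
ρ = √|0.047619| = √0.047619 = 0.2182
ρ < 1, so Jacobi converges

0.2182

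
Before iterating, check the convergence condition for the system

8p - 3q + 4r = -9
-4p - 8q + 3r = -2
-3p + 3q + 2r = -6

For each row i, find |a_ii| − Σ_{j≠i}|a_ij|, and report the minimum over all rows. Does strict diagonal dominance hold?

row 1: |8| − (3+4) = 1
row 2: |-8| − (4+3) = 1
row 3: |2| − (3+3) = -4
minimum over rows = -4 → not strictly diagonally dominant

-4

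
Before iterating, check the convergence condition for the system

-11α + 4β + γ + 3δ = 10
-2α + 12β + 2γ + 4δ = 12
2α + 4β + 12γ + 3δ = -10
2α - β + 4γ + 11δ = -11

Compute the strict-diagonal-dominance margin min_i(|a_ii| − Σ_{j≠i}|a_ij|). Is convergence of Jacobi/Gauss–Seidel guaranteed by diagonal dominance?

3

row 1: |-11| − (4+1+3) = 3
row 2: |12| − (2+2+4) = 4
row 3: |12| − (2+4+3) = 3
row 4: |11| − (2+1+4) = 4
minimum over rows = 3 → strictly diagonally dominant (convergence guaranteed)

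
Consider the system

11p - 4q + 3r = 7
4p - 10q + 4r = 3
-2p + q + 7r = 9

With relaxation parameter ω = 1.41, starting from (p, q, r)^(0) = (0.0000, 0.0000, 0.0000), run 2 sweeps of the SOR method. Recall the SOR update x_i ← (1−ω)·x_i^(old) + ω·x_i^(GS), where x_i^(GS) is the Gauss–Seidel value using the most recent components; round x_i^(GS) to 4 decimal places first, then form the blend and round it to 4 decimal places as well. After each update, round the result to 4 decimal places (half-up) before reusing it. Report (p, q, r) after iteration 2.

Iteration 1:
  p: GS value = (7 - (-4)·0.0000 - (3)·0.0000) / (11) = 0.6364;  p ← (1−ω)·0.0000 + ω·0.6364 = 0.8973
  q: GS value = (3 - (4)·0.8973 - (4)·0.0000) / (-10) = 0.0589;  q ← (1−ω)·0.0000 + ω·0.0589 = 0.0830
  r: GS value = (9 - (-2)·0.8973 - (1)·0.0830) / (7) = 1.5302;  r ← (1−ω)·0.0000 + ω·1.5302 = 2.1576
Iteration 2:
  p: GS value = (7 - (-4)·0.0830 - (3)·2.1576) / (11) = 0.0781;  p ← (1−ω)·0.8973 + ω·0.0781 = -0.2578
  q: GS value = (3 - (4)·-0.2578 - (4)·2.1576) / (-10) = 0.4599;  q ← (1−ω)·0.0830 + ω·0.4599 = 0.6144
  r: GS value = (9 - (-2)·-0.2578 - (1)·0.6144) / (7) = 1.1243;  r ← (1−ω)·2.1576 + ω·1.1243 = 0.7006

(-0.2578, 0.6144, 0.7006)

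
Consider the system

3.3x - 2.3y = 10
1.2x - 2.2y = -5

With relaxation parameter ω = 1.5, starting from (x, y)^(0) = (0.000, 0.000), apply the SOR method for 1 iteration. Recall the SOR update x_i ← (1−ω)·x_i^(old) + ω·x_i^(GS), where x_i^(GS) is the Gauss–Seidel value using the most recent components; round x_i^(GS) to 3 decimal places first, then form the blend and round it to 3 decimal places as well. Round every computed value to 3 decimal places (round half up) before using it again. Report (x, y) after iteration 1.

Iteration 1:
  x: GS value = (10 - (-2.3)·0.000) / (3.3) = 3.030;  x ← (1−ω)·0.000 + ω·3.030 = 4.545
  y: GS value = (-5 - (1.2)·4.545) / (-2.2) = 4.752;  y ← (1−ω)·0.000 + ω·4.752 = 7.128

(4.545, 7.128)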